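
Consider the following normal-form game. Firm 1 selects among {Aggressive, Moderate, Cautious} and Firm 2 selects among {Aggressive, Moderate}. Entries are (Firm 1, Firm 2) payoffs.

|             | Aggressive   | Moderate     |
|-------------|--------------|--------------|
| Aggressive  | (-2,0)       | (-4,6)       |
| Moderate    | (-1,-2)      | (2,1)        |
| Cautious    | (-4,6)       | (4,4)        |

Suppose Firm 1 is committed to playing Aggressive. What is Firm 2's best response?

Moderate

With Firm 1 fixed at Aggressive, Firm 2's payoffs are: Aggressive → 0, Moderate → 6.
The maximum is 6, achieved by Moderate.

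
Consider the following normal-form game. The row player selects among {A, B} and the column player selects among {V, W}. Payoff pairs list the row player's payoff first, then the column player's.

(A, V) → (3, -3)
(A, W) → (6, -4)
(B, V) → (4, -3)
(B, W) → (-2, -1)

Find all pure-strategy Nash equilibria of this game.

There is no pure-strategy Nash equilibrium

A profile is a Nash equilibrium when each player is best-responding to the other.
The row player's best responses — vs V: B (payoff 4); vs W: A (payoff 6).
The column player's best responses — vs A: V (payoff -3); vs B: W (payoff -1).
No cell has both players best-responding. For instance, the row player's best reply to W is A, but against A the column player prefers V over W.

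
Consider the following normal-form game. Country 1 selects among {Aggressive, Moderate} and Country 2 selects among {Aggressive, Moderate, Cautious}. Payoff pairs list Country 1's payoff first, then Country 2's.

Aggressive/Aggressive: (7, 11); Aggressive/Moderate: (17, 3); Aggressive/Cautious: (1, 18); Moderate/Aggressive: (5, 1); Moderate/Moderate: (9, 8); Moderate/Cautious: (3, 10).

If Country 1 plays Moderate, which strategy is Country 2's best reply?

Cautious

With Country 1 fixed at Moderate, Country 2's payoffs are: Aggressive → 1, Moderate → 8, Cautious → 10.
The maximum is 10, achieved by Cautious.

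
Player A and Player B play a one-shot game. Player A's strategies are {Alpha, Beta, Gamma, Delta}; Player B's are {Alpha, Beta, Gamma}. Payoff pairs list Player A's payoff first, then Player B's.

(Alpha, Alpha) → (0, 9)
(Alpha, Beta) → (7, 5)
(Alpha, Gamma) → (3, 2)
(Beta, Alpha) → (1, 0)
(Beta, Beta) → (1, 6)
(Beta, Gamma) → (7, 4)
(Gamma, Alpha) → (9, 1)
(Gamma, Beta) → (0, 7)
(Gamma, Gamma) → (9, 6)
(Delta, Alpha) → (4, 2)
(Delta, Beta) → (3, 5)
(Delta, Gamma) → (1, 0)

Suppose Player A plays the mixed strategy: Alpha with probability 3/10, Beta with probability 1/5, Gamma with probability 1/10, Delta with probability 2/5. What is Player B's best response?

Compute Player B's expected payoff from each pure strategy against the given mix.
Alpha: (3/10)·9 + (1/5)·0 + (1/10)·1 + (2/5)·2 = 18/5
Beta: (3/10)·5 + (1/5)·6 + (1/10)·7 + (2/5)·5 = 27/5
Gamma: (3/10)·2 + (1/5)·4 + (1/10)·6 + (2/5)·0 = 2
Highest expected payoff is 27/5, from Beta.

Beta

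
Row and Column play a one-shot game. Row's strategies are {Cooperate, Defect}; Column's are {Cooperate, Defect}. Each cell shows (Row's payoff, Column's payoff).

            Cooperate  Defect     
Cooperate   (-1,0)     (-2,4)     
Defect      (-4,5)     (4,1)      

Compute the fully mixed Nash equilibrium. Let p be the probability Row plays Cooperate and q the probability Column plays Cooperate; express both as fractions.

p = 1/2, q = 2/3

In a mixed NE each player is indifferent between their pure strategies, so the opponent's mix sets the indifference.
Column indifferent between Cooperate and Defect: p·0 + (1−p)·5 = p·4 + (1−p)·1 ⟹ 5 + (-5)p = 1 + 3p ⟹ p = 1/2.
Row indifferent between Cooperate and Defect: q·(-1) + (1−q)·(-2) = q·(-4) + (1−q)·4 ⟹ (-2) + 1q = 4 + (-8)q ⟹ q = 2/3.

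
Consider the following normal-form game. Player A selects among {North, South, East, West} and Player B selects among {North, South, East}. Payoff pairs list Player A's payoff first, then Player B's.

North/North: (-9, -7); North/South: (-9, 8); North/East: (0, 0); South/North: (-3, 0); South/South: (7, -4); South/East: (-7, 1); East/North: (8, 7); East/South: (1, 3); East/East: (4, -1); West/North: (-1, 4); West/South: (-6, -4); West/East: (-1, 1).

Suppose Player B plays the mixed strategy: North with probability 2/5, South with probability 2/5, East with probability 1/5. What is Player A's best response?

East

Compute Player A's expected payoff from each pure strategy against the given mix.
North: (2/5)·(-9) + (2/5)·(-9) + (1/5)·0 = -36/5
South: (2/5)·(-3) + (2/5)·7 + (1/5)·(-7) = 1/5
East: (2/5)·8 + (2/5)·1 + (1/5)·4 = 22/5
West: (2/5)·(-1) + (2/5)·(-6) + (1/5)·(-1) = -3
Highest expected payoff is 22/5, from East.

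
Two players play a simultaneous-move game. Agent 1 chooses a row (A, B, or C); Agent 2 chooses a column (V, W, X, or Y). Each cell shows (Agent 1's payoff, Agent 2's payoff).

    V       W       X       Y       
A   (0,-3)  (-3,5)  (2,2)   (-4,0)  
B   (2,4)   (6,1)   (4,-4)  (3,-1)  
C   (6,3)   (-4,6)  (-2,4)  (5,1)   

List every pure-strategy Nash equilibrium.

There is no pure-strategy Nash equilibrium

A profile is a Nash equilibrium when each player is best-responding to the other.
Agent 1's best responses — vs V: C (payoff 6); vs W: B (payoff 6); vs X: B (payoff 4); vs Y: C (payoff 5).
Agent 2's best responses — vs A: W (payoff 5); vs B: V (payoff 4); vs C: W (payoff 6).
No cell has both players best-responding. For instance, Agent 1's best reply to Y is C, but against C Agent 2 prefers W over Y.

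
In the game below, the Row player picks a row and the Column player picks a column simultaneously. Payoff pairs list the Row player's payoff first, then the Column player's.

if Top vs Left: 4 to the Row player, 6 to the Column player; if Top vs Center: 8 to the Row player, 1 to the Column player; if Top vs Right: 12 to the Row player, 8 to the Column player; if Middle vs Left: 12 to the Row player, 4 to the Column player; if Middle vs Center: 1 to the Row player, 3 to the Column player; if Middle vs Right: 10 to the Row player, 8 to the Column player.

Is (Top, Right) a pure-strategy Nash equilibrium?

Holding the Column player at Right: the Row player gets 12 from Top, versus 10 from Middle. No profitable deviation for the Row player.
Holding the Row player at Top: the Column player gets 8 from Right, versus 6 from Left, 1 from Center. No profitable deviation for the Column player either.

Yes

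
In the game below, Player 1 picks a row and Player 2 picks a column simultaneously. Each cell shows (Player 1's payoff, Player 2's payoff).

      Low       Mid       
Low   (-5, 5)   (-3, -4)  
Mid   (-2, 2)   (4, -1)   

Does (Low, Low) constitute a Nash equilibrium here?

Holding Player 2 at Low: Player 1 gets -5 from Low but could get -2 by switching to Mid. Player 1 has a profitable deviation.

No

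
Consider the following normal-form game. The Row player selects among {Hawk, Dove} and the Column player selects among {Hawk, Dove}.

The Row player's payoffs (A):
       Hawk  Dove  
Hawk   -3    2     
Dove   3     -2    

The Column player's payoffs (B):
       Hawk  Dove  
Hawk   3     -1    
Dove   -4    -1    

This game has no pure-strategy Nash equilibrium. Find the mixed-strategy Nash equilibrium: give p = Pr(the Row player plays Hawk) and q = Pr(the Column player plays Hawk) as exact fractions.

p = 3/7, q = 2/5

Each player's mixing probability is pinned down by making the *other* player indifferent.
The Column player indifferent between Hawk and Dove: p·3 + (1−p)·(-4) = p·(-1) + (1−p)·(-1) ⟹ (-4) + 7p = (-1) + 0p ⟹ p = 3/7.
The Row player indifferent between Hawk and Dove: q·(-3) + (1−q)·2 = q·3 + (1−q)·(-2) ⟹ 2 + (-5)q = (-2) + 5q ⟹ q = 2/5.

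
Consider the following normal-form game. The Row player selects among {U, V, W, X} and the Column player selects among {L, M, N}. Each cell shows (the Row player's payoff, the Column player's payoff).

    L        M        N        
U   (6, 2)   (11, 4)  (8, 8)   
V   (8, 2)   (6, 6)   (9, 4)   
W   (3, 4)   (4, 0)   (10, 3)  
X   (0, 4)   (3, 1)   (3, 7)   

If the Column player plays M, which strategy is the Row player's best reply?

U

With the Column player fixed at M, the Row player's payoffs are: U → 11, V → 6, W → 4, X → 3.
The maximum is 11, achieved by U.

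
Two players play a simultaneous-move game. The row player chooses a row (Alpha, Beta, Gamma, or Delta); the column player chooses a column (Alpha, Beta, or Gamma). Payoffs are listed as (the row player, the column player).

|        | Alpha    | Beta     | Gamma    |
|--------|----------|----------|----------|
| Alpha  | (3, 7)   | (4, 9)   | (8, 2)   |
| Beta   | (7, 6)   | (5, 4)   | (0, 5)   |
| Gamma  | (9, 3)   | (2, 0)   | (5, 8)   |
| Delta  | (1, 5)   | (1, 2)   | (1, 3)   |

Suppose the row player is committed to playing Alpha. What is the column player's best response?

Beta

With the row player fixed at Alpha, the column player's payoffs are: Alpha → 7, Beta → 9, Gamma → 2.
The maximum is 9, achieved by Beta.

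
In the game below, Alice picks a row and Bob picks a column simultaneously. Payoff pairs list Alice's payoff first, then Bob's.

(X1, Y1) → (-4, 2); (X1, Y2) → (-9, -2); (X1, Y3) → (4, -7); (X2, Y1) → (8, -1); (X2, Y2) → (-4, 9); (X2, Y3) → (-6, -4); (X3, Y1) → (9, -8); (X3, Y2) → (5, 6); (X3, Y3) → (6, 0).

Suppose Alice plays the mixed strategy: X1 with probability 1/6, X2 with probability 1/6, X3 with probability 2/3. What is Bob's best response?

Y2

Bob's best reply maximizes expected payoff against the mix.
Y1: (1/6)·2 + (1/6)·(-1) + (2/3)·(-8) = -31/6
Y2: (1/6)·(-2) + (1/6)·9 + (2/3)·6 = 31/6
Y3: (1/6)·(-7) + (1/6)·(-4) + (2/3)·0 = -11/6
Highest expected payoff is 31/6, from Y2.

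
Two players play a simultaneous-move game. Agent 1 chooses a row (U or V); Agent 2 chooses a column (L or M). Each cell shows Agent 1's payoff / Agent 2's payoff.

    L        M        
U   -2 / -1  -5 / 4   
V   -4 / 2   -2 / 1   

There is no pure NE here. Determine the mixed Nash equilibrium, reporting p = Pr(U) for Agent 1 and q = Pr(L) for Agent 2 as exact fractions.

p = 1/6, q = 3/5

In a mixed NE each player is indifferent between their pure strategies, so the opponent's mix sets the indifference.
Agent 2 indifferent between L and M: p·(-1) + (1−p)·2 = p·4 + (1−p)·1 ⟹ 2 + (-3)p = 1 + 3p ⟹ p = 1/6.
Agent 1 indifferent between U and V: q·(-2) + (1−q)·(-5) = q·(-4) + (1−q)·(-2) ⟹ (-5) + 3q = (-2) + (-2)q ⟹ q = 3/5.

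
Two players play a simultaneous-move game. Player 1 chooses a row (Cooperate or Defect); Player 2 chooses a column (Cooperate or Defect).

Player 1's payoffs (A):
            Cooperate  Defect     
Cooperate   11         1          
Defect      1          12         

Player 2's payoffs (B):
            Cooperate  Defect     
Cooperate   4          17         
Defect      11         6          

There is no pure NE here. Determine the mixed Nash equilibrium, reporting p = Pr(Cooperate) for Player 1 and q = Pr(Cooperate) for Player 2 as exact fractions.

In a mixed NE each player is indifferent between their pure strategies, so the opponent's mix sets the indifference.
Player 2 indifferent between Cooperate and Defect: p·4 + (1−p)·11 = p·17 + (1−p)·6 ⟹ 11 + (-7)p = 6 + 11p ⟹ p = 5/18.
Player 1 indifferent between Cooperate and Defect: q·11 + (1−q)·1 = q·1 + (1−q)·12 ⟹ 1 + 10q = 12 + (-11)q ⟹ q = 11/21.

p = 5/18, q = 11/21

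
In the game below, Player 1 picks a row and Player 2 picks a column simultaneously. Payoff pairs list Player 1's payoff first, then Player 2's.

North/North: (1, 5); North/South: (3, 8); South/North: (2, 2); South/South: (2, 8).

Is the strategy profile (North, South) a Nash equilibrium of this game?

Holding Player 2 at South: Player 1 gets 3 from North, versus 2 from South. No profitable deviation for Player 1.
Holding Player 1 at North: Player 2 gets 8 from South, versus 5 from North. No profitable deviation for Player 2 either.

Yes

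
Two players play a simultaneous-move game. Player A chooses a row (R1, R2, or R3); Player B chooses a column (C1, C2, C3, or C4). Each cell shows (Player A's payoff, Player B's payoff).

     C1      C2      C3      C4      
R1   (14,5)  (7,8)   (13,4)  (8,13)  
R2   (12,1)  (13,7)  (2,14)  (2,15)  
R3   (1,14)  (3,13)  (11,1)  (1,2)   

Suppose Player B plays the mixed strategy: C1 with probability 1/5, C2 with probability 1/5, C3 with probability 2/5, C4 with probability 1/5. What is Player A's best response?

Player A's best reply maximizes expected payoff against the mix.
R1: (1/5)·14 + (1/5)·7 + (2/5)·13 + (1/5)·8 = 11
R2: (1/5)·12 + (1/5)·13 + (2/5)·2 + (1/5)·2 = 31/5
R3: (1/5)·1 + (1/5)·3 + (2/5)·11 + (1/5)·1 = 27/5
Highest expected payoff is 11, from R1.

R1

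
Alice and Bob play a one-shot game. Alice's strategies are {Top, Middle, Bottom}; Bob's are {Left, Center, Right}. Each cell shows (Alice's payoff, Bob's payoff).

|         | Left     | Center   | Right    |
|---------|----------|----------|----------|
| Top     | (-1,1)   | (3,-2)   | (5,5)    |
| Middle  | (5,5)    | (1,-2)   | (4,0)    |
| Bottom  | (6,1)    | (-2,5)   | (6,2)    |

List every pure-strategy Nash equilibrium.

Find each player's best response to every opponent strategy; NE are the intersections.
Alice's best responses — vs Left: Bottom (payoff 6); vs Center: Top (payoff 3); vs Right: Bottom (payoff 6).
Bob's best responses — vs Top: Right (payoff 5); vs Middle: Left (payoff 5); vs Bottom: Center (payoff 5).
No cell has both players best-responding. For instance, Alice's best reply to Right is Bottom, but against Bottom Bob prefers Center over Right.

There is no pure-strategy Nash equilibrium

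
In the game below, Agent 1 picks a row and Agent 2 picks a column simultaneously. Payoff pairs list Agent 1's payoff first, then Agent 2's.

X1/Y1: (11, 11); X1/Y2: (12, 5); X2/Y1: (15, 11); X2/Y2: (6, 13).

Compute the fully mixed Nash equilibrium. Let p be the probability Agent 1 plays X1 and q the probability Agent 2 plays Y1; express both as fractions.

In a mixed NE each player is indifferent between their pure strategies, so the opponent's mix sets the indifference.
Agent 2 indifferent between Y1 and Y2: p·11 + (1−p)·11 = p·5 + (1−p)·13 ⟹ 11 + 0p = 13 + (-8)p ⟹ p = 1/4.
Agent 1 indifferent between X1 and X2: q·11 + (1−q)·12 = q·15 + (1−q)·6 ⟹ 12 + (-1)q = 6 + 9q ⟹ q = 3/5.

p = 1/4, q = 3/5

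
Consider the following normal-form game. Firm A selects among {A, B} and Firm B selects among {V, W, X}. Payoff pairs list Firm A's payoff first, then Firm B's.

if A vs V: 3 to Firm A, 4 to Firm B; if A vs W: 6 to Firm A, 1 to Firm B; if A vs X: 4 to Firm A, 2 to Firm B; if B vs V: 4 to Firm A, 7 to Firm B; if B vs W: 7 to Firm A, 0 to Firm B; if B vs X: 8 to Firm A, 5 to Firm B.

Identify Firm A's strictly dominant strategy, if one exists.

A strategy is strictly dominant if it gives Firm A a strictly higher payoff than every other strategy, against every choice by the opponent.
B strictly dominates: vs V: 4 > 3; vs W: 7 > 6; vs X: 8 > 4.

B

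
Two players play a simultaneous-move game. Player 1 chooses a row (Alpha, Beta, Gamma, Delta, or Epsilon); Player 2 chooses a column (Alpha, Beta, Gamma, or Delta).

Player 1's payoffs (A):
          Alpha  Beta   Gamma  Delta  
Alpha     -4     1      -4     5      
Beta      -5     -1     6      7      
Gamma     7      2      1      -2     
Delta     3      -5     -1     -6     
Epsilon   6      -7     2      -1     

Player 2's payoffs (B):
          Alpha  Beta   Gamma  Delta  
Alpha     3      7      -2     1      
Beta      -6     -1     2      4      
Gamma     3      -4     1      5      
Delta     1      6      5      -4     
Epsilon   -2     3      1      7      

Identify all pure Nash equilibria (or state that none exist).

(Beta, Delta)

Check mutual best responses: a cell is a NE iff neither player can gain by unilaterally deviating.
Player 1's best responses — vs Alpha: Gamma (payoff 7); vs Beta: Gamma (payoff 2); vs Gamma: Beta (payoff 6); vs Delta: Beta (payoff 7).
Player 2's best responses — vs Alpha: Beta (payoff 7); vs Beta: Delta (payoff 4); vs Gamma: Delta (payoff 5); vs Delta: Beta (payoff 6); vs Epsilon: Delta (payoff 7).
The only mutual best response is (Beta, Delta); neither player gains by switching there.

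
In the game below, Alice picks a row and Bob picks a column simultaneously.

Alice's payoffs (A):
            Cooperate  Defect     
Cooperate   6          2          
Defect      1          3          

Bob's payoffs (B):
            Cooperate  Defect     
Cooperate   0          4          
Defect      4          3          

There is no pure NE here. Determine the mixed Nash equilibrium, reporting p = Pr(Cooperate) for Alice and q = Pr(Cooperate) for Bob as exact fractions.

In a mixed NE each player is indifferent between their pure strategies, so the opponent's mix sets the indifference.
Bob indifferent between Cooperate and Defect: p·0 + (1−p)·4 = p·4 + (1−p)·3 ⟹ 4 + (-4)p = 3 + 1p ⟹ p = 1/5.
Alice indifferent between Cooperate and Defect: q·6 + (1−q)·2 = q·1 + (1−q)·3 ⟹ 2 + 4q = 3 + (-2)q ⟹ q = 1/6.

p = 1/5, q = 1/6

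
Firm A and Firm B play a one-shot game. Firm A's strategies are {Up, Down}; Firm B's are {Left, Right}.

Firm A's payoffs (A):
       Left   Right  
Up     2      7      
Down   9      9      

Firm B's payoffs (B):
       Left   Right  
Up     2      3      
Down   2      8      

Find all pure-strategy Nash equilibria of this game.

(Down, Right)

Check mutual best responses: a cell is a NE iff neither player can gain by unilaterally deviating.
Firm A's best responses — vs Left: Down (payoff 9); vs Right: Down (payoff 9).
Firm B's best responses — vs Up: Right (payoff 3); vs Down: Right (payoff 8).
The only mutual best response is (Down, Right); neither player gains by switching there.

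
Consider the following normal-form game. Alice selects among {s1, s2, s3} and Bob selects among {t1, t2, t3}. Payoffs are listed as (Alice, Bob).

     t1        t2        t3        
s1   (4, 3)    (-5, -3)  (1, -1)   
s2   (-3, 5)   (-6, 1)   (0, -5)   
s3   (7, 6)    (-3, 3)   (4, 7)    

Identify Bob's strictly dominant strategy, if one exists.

No strictly dominant strategy

Check whether one of Bob's strategies beats all alternatives regardless of what the opponent does.
t1 is not dominant: against s3, t3 gives 7 > 6.
t2 is not dominant: against s1, t1 gives 3 > -3.
t3 is not dominant: against s1, t1 gives 3 > -1.
No single strategy is best against every opponent action.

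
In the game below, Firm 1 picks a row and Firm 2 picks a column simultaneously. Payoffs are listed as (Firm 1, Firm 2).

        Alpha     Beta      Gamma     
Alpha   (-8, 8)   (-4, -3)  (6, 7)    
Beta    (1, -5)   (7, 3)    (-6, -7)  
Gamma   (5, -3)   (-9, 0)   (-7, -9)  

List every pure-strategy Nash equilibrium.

(Beta, Beta)

A profile is a Nash equilibrium when each player is best-responding to the other.
Firm 1's best responses — vs Alpha: Gamma (payoff 5); vs Beta: Beta (payoff 7); vs Gamma: Alpha (payoff 6).
Firm 2's best responses — vs Alpha: Alpha (payoff 8); vs Beta: Beta (payoff 3); vs Gamma: Beta (payoff 0).
The only mutual best response is (Beta, Beta); neither player gains by switching there.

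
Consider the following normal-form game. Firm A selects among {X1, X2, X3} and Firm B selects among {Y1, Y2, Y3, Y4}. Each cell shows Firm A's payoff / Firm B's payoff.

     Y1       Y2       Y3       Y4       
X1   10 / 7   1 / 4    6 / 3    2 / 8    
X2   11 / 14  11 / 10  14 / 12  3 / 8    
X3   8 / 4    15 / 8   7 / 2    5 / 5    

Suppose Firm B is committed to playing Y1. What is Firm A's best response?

With Firm B fixed at Y1, Firm A's payoffs are: X1 → 10, X2 → 11, X3 → 8.
The maximum is 11, achieved by X2.

X2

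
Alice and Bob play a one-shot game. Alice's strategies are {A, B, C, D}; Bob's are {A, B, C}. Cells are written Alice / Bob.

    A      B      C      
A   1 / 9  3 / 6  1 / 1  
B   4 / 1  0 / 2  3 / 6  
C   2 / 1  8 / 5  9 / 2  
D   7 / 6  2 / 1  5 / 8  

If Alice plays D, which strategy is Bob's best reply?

C

With Alice fixed at D, Bob's payoffs are: A → 6, B → 1, C → 8.
The maximum is 8, achieved by C.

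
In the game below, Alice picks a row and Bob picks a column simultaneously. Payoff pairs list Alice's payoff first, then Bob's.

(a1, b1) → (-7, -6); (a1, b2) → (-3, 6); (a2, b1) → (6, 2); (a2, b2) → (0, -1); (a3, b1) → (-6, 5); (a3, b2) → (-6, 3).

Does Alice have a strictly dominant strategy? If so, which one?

a2

Check whether one of Alice's strategies beats all alternatives regardless of what the opponent does.
a2 strictly dominates: vs b1: 6 > each of {-7, -6}; vs b2: 0 > each of {-3, -6}.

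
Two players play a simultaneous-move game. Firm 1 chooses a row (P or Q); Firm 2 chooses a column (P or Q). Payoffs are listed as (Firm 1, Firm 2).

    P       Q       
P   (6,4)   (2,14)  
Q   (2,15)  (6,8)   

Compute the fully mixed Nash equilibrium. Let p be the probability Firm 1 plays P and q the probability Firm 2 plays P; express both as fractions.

Each player's mixing probability is pinned down by making the *other* player indifferent.
Firm 2 indifferent between P and Q: p·4 + (1−p)·15 = p·14 + (1−p)·8 ⟹ 15 + (-11)p = 8 + 6p ⟹ p = 7/17.
Firm 1 indifferent between P and Q: q·6 + (1−q)·2 = q·2 + (1−q)·6 ⟹ 2 + 4q = 6 + (-4)q ⟹ q = 1/2.

p = 7/17, q = 1/2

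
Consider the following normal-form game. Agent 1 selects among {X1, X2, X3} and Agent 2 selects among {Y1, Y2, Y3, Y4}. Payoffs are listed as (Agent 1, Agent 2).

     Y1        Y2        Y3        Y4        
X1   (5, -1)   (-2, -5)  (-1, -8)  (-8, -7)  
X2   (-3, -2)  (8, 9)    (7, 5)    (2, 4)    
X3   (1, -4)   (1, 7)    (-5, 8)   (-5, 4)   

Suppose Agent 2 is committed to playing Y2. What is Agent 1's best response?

With Agent 2 fixed at Y2, Agent 1's payoffs are: X1 → -2, X2 → 8, X3 → 1.
The maximum is 8, achieved by X2.

X2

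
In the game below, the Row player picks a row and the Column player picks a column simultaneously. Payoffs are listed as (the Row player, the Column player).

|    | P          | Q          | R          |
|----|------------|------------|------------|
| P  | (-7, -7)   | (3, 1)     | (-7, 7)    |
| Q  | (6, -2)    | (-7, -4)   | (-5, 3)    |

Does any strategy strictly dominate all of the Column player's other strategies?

Check whether one of the Column player's strategies beats all alternatives regardless of what the opponent does.
R strictly dominates: vs P: 7 > each of {-7, 1}; vs Q: 3 > each of {-2, -4}.

R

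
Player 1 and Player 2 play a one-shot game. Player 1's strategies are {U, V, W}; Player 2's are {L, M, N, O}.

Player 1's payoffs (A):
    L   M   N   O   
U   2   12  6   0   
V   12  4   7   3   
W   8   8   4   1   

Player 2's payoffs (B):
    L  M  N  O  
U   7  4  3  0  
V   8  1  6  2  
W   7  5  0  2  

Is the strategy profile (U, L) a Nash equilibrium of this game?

Holding Player 2 at L: Player 1 gets 2 from U but could get 12 by switching to V. Player 1 has a profitable deviation.

No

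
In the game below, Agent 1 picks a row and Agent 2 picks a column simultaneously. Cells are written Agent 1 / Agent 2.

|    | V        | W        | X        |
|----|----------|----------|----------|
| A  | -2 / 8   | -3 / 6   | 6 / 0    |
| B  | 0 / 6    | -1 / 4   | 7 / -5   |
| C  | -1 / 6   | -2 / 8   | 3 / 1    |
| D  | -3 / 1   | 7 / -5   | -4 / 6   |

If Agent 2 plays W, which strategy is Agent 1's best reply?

With Agent 2 fixed at W, Agent 1's payoffs are: A → -3, B → -1, C → -2, D → 7.
The maximum is 7, achieved by D.

D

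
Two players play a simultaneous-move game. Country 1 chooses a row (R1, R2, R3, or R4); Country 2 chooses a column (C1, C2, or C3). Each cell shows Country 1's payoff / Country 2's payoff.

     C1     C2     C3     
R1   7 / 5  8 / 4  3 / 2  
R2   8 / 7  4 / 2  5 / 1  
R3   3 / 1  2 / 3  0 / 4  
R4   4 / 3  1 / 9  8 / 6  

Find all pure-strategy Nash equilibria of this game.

(R2, C1)

A profile is a Nash equilibrium when each player is best-responding to the other.
Country 1's best responses — vs C1: R2 (payoff 8); vs C2: R1 (payoff 8); vs C3: R4 (payoff 8).
Country 2's best responses — vs R1: C1 (payoff 5); vs R2: C1 (payoff 7); vs R3: C3 (payoff 4); vs R4: C2 (payoff 9).
The only mutual best response is (R2, C1); neither player gains by switching there.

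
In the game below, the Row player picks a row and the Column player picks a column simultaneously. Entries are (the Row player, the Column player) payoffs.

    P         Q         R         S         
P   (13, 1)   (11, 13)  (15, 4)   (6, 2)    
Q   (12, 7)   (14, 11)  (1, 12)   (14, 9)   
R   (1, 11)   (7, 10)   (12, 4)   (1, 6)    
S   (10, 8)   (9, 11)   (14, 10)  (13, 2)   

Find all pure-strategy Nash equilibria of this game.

There is no pure-strategy Nash equilibrium

Check mutual best responses: a cell is a NE iff neither player can gain by unilaterally deviating.
The Row player's best responses — vs P: P (payoff 13); vs Q: Q (payoff 14); vs R: P (payoff 15); vs S: Q (payoff 14).
The Column player's best responses — vs P: Q (payoff 13); vs Q: R (payoff 12); vs R: P (payoff 11); vs S: Q (payoff 11).
No cell has both players best-responding. For instance, the Row player's best reply to S is Q, but against Q the Column player prefers R over S.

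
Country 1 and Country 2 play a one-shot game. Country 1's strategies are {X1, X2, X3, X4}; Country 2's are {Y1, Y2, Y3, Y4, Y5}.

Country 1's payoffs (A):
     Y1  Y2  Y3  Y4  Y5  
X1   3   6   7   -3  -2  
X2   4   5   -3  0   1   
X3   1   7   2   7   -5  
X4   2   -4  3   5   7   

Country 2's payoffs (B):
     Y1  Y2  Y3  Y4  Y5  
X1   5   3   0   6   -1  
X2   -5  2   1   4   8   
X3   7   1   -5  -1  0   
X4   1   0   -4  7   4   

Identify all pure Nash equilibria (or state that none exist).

A profile is a Nash equilibrium when each player is best-responding to the other.
Country 1's best responses — vs Y1: X2 (payoff 4); vs Y2: X3 (payoff 7); vs Y3: X1 (payoff 7); vs Y4: X3 (payoff 7); vs Y5: X4 (payoff 7).
Country 2's best responses — vs X1: Y4 (payoff 6); vs X2: Y5 (payoff 8); vs X3: Y1 (payoff 7); vs X4: Y4 (payoff 7).
No cell has both players best-responding. For instance, Country 1's best reply to Y3 is X1, but against X1 Country 2 prefers Y4 over Y3.

No pure-strategy Nash equilibrium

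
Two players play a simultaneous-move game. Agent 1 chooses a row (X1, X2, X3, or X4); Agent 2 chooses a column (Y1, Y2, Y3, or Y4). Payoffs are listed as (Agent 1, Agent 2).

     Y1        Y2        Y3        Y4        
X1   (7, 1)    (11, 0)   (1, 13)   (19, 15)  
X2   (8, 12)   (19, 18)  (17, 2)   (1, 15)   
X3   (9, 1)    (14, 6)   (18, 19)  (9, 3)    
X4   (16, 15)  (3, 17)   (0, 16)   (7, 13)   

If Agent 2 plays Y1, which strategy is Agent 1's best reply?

With Agent 2 fixed at Y1, Agent 1's payoffs are: X1 → 7, X2 → 8, X3 → 9, X4 → 16.
The maximum is 16, achieved by X4.

X4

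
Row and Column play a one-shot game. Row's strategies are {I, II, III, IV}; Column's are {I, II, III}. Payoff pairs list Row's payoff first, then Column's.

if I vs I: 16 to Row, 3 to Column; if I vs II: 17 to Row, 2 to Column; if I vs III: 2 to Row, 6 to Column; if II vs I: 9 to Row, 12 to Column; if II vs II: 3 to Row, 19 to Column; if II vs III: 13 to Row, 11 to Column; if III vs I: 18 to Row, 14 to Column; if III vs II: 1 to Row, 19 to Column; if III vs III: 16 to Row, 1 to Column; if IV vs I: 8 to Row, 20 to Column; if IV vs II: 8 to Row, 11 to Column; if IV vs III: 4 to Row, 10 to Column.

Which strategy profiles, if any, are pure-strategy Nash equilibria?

A profile is a Nash equilibrium when each player is best-responding to the other.
Row's best responses — vs I: III (payoff 18); vs II: I (payoff 17); vs III: III (payoff 16).
Column's best responses — vs I: III (payoff 6); vs II: II (payoff 19); vs III: II (payoff 19); vs IV: I (payoff 20).
No cell has both players best-responding. For instance, Row's best reply to III is III, but against III Column prefers II over III.

None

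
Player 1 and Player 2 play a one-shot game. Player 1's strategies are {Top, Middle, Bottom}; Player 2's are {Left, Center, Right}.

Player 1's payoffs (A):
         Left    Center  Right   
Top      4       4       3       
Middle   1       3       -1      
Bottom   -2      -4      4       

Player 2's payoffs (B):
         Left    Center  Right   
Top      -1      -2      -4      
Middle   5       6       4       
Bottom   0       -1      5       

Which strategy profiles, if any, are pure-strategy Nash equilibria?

Check mutual best responses: a cell is a NE iff neither player can gain by unilaterally deviating.
Player 1's best responses — vs Left: Top (payoff 4); vs Center: Top (payoff 4); vs Right: Bottom (payoff 4).
Player 2's best responses — vs Top: Left (payoff -1); vs Middle: Center (payoff 6); vs Bottom: Right (payoff 5).
Mutual best responses occur at (Top, Left) and (Bottom, Right); at each, neither player gains by switching.

(Top, Left) and (Bottom, Right)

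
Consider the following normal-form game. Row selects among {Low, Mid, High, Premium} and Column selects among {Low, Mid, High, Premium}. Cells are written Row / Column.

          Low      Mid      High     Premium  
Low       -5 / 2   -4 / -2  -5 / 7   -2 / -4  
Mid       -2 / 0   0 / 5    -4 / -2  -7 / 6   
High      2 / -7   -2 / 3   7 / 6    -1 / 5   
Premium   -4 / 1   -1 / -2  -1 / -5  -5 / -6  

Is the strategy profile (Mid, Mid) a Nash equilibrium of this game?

No

Holding Column at Mid: Row gets 0 from Mid, versus -4 from Low, -2 from High, -1 from Premium. No profitable deviation for Row.
Holding Row at Mid: Column gets 5 from Mid but could get 6 by switching to Premium. Column has a profitable deviation.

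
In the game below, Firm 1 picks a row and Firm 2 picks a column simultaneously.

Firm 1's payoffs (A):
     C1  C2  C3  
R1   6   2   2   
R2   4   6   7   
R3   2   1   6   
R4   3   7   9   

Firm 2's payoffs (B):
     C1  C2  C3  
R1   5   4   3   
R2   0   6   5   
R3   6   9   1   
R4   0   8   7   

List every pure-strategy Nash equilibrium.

(R1, C1) and (R4, C2)

A profile is a Nash equilibrium when each player is best-responding to the other.
Firm 1's best responses — vs C1: R1 (payoff 6); vs C2: R4 (payoff 7); vs C3: R4 (payoff 9).
Firm 2's best responses — vs R1: C1 (payoff 5); vs R2: C2 (payoff 6); vs R3: C2 (payoff 9); vs R4: C2 (payoff 8).
Mutual best responses occur at (R1, C1) and (R4, C2); at each, neither player gains by switching.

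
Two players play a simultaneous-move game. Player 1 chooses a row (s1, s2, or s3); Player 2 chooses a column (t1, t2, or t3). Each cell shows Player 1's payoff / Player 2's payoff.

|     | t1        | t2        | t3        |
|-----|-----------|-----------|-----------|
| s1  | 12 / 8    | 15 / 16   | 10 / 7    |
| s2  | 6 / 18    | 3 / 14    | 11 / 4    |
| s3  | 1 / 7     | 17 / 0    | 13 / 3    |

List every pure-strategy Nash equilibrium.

Find each player's best response to every opponent strategy; NE are the intersections.
Player 1's best responses — vs t1: s1 (payoff 12); vs t2: s3 (payoff 17); vs t3: s3 (payoff 13).
Player 2's best responses — vs s1: t2 (payoff 16); vs s2: t1 (payoff 18); vs s3: t1 (payoff 7).
No cell has both players best-responding. For instance, Player 1's best reply to t2 is s3, but against s3 Player 2 prefers t1 over t2.

None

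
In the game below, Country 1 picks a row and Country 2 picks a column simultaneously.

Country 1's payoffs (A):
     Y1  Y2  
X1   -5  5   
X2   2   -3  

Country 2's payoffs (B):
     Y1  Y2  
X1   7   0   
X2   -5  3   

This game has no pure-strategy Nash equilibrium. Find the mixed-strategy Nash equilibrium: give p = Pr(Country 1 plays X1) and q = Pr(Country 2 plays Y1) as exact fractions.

p = 8/15, q = 8/15

Each player's mixing probability is pinned down by making the *other* player indifferent.
Country 2 indifferent between Y1 and Y2: p·7 + (1−p)·(-5) = p·0 + (1−p)·3 ⟹ (-5) + 12p = 3 + (-3)p ⟹ p = 8/15.
Country 1 indifferent between X1 and X2: q·(-5) + (1−q)·5 = q·2 + (1−q)·(-3) ⟹ 5 + (-10)q = (-3) + 5q ⟹ q = 8/15.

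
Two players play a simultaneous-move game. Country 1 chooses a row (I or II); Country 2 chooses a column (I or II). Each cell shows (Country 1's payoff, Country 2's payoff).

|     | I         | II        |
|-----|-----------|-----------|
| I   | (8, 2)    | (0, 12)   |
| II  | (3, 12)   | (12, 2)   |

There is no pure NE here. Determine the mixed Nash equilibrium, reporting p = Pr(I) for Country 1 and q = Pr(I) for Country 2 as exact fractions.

p = 1/2, q = 12/17

In a mixed NE each player is indifferent between their pure strategies, so the opponent's mix sets the indifference.
Country 2 indifferent between I and II: p·2 + (1−p)·12 = p·12 + (1−p)·2 ⟹ 12 + (-10)p = 2 + 10p ⟹ p = 1/2.
Country 1 indifferent between I and II: q·8 + (1−q)·0 = q·3 + (1−q)·12 ⟹ 0 + 8q = 12 + (-9)q ⟹ q = 12/17.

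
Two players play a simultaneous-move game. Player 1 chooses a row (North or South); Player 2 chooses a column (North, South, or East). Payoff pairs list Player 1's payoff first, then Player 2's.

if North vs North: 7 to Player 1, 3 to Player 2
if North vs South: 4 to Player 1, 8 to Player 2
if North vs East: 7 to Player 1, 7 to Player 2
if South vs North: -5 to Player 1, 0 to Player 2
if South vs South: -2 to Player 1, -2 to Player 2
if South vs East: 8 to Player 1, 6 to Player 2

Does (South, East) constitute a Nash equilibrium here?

Holding Player 2 at East: Player 1 gets 8 from South, versus 7 from North. No profitable deviation for Player 1.
Holding Player 1 at South: Player 2 gets 6 from East, versus 0 from North, -2 from South. No profitable deviation for Player 2 either.

Yes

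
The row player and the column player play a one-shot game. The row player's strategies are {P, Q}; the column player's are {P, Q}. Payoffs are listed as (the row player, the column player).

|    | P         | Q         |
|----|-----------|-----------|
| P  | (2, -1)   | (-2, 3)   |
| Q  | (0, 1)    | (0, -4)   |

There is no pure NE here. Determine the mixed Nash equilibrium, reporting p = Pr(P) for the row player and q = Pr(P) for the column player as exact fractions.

In a mixed NE each player is indifferent between their pure strategies, so the opponent's mix sets the indifference.
The column player indifferent between P and Q: p·(-1) + (1−p)·1 = p·3 + (1−p)·(-4) ⟹ 1 + (-2)p = (-4) + 7p ⟹ p = 5/9.
The row player indifferent between P and Q: q·2 + (1−q)·(-2) = q·0 + (1−q)·0 ⟹ (-2) + 4q = 0 + 0q ⟹ q = 1/2.

p = 5/9, q = 1/2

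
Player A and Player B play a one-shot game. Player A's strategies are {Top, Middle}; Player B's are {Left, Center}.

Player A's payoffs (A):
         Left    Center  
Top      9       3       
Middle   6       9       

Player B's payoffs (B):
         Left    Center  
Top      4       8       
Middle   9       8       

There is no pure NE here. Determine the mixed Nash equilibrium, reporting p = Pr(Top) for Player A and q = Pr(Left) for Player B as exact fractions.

In a mixed NE each player is indifferent between their pure strategies, so the opponent's mix sets the indifference.
Player B indifferent between Left and Center: p·4 + (1−p)·9 = p·8 + (1−p)·8 ⟹ 9 + (-5)p = 8 + 0p ⟹ p = 1/5.
Player A indifferent between Top and Middle: q·9 + (1−q)·3 = q·6 + (1−q)·9 ⟹ 3 + 6q = 9 + (-3)q ⟹ q = 2/3.

p = 1/5, q = 2/3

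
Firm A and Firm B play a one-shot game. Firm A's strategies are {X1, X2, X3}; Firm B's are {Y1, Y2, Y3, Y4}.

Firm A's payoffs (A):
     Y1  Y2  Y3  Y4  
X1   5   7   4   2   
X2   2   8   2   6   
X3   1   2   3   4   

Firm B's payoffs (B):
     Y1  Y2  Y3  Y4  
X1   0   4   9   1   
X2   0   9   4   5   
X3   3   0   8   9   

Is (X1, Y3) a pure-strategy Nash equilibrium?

Holding Firm B at Y3: Firm A gets 4 from X1, versus 2 from X2, 3 from X3. No profitable deviation for Firm A.
Holding Firm A at X1: Firm B gets 9 from Y3, versus 0 from Y1, 4 from Y2, 1 from Y4. No profitable deviation for Firm B either.

Yes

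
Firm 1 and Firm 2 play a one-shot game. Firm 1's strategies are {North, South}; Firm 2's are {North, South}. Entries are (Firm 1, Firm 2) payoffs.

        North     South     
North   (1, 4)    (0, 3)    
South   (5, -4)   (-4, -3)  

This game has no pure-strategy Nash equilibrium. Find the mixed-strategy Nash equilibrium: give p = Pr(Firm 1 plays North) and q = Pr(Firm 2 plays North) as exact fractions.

In a mixed NE each player is indifferent between their pure strategies, so the opponent's mix sets the indifference.
Firm 2 indifferent between North and South: p·4 + (1−p)·(-4) = p·3 + (1−p)·(-3) ⟹ (-4) + 8p = (-3) + 6p ⟹ p = 1/2.
Firm 1 indifferent between North and South: q·1 + (1−q)·0 = q·5 + (1−q)·(-4) ⟹ 0 + 1q = (-4) + 9q ⟹ q = 1/2.

p = 1/2, q = 1/2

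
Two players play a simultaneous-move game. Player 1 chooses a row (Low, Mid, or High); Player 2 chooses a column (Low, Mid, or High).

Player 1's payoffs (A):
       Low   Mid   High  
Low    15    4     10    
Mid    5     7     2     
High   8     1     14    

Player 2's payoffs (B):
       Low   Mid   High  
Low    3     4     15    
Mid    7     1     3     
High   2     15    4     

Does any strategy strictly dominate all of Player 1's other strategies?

A strategy is strictly dominant if it gives Player 1 a strictly higher payoff than every other strategy, against every choice by the opponent.
Low is not dominant: against Mid, Mid gives 7 > 4.
Mid is not dominant: against Low, Low gives 15 > 5.
High is not dominant: against Low, Low gives 15 > 8.
No single strategy is best against every opponent action.

None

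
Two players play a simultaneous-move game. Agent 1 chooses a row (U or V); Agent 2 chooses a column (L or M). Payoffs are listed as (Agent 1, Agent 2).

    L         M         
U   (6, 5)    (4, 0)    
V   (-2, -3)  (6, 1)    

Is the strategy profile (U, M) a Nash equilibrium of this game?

Holding Agent 2 at M: Agent 1 gets 4 from U but could get 6 by switching to V. Agent 1 has a profitable deviation.

No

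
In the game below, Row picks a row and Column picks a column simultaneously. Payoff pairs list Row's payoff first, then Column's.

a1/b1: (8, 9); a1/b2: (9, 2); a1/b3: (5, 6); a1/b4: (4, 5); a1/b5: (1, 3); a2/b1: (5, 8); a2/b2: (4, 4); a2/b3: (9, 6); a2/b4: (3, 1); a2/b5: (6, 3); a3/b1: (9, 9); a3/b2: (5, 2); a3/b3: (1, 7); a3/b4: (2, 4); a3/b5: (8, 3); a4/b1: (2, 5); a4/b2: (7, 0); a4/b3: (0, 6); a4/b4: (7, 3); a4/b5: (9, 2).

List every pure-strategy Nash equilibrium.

Find each player's best response to every opponent strategy; NE are the intersections.
Row's best responses — vs b1: a3 (payoff 9); vs b2: a1 (payoff 9); vs b3: a2 (payoff 9); vs b4: a4 (payoff 7); vs b5: a4 (payoff 9).
Column's best responses — vs a1: b1 (payoff 9); vs a2: b1 (payoff 8); vs a3: b1 (payoff 9); vs a4: b3 (payoff 6).
The only mutual best response is (a3, b1); neither player gains by switching there.

(a3, b1)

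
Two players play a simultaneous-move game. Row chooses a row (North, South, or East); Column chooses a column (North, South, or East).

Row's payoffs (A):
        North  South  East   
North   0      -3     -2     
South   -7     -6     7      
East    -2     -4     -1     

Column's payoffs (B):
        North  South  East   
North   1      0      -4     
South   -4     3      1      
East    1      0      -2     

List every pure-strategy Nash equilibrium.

(North, North)

Check mutual best responses: a cell is a NE iff neither player can gain by unilaterally deviating.
Row's best responses — vs North: North (payoff 0); vs South: North (payoff -3); vs East: South (payoff 7).
Column's best responses — vs North: North (payoff 1); vs South: South (payoff 3); vs East: North (payoff 1).
The only mutual best response is (North, North); neither player gains by switching there.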